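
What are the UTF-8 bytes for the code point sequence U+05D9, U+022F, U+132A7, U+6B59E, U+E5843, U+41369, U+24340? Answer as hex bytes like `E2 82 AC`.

U+05D9: 2-byte form → D7 99.
U+022F: 2-byte form → C8 AF.
U+132A7: 4-byte form → F0 93 8A A7.
U+6B59E: 4-byte form → F1 AB 96 9E.
U+E5843: 4-byte form → F3 A5 A1 83.
U+41369: 4-byte form → F1 81 8D A9.
U+24340: 4-byte form → F0 A4 8D 80.
Concatenated (24 bytes): D7 99 C8 AF F0 93 8A A7 F1 AB 96 9E F3 A5 A1 83 F1 81 8D A9 F0 A4 8D 80.

D7 99 C8 AF F0 93 8A A7 F1 AB 96 9E F3 A5 A1 83 F1 81 8D A9 F0 A4 8D 80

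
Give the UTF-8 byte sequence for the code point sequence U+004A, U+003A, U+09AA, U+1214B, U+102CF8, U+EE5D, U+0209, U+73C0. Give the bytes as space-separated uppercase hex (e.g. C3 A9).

U+004A: 1-byte form → 4A.
U+003A: 1-byte form → 3A.
U+09AA: 3-byte form → E0 A6 AA.
U+1214B: 4-byte form → F0 92 85 8B.
U+102CF8: 4-byte form → F4 82 B3 B8.
U+EE5D: 3-byte form → EE B9 9D.
U+0209: 2-byte form → C8 89.
U+73C0: 3-byte form → E7 8F 80.
Concatenated (21 bytes): 4A 3A E0 A6 AA F0 92 85 8B F4 82 B3 B8 EE B9 9D C8 89 E7 8F 80.

4A 3A E0 A6 AA F0 92 85 8B F4 82 B3 B8 EE B9 9D C8 89 E7 8F 80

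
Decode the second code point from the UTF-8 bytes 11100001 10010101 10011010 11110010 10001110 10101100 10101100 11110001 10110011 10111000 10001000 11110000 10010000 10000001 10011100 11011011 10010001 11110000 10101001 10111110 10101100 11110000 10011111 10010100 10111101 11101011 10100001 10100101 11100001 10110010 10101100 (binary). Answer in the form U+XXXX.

Offset 0: leading byte 0xE1 = 11100001 → 3-byte char #1 = E1 95 9A.
Offset 3: leading byte 0xF2 = 11110010 → 4-byte char #2 = F2 8E AC AC.
Leading byte 0xF2 = 11110010 matches 11110xxx → 4-byte sequence.
Byte 1: 0xF2 = 11110010, payload 010 (3 bits).
Byte 2: 0x8E = 10001110 (10xxxxxx ✓), payload 001110.
Byte 3: 0xAC = 10101100 (10xxxxxx ✓), payload 101100.
Byte 4: 0xAC = 10101100 (10xxxxxx ✓), payload 101100.
Concatenate: 010001110101100101100 = 0x8EB2C (21 bits → U+8EB2C).

U+8EB2C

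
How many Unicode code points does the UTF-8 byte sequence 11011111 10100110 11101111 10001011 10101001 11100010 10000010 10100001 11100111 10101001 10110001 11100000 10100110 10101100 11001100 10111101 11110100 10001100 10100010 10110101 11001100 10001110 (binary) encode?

Byte at offset 0: 0xDF = 11011111 → 2-byte char (#1). Advance 2.
Byte at offset 2: 0xEF = 11101111 → 3-byte char (#2). Advance 3.
Byte at offset 5: 0xE2 = 11100010 → 3-byte char (#3). Advance 3.
Byte at offset 8: 0xE7 = 11100111 → 3-byte char (#4). Advance 3.
Byte at offset 11: 0xE0 = 11100000 → 3-byte char (#5). Advance 3.
Byte at offset 14: 0xCC = 11001100 → 2-byte char (#6). Advance 2.
Byte at offset 16: 0xF4 = 11110100 → 4-byte char (#7). Advance 4.
Byte at offset 20: 0xCC = 11001100 → 2-byte char (#8). Advance 2.
Reached end at offset 22 after 8 code points.

8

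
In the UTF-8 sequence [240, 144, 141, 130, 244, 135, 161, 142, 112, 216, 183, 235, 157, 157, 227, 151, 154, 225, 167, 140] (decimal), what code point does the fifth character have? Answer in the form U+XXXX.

Offset 0: leading byte 0xF0 = 11110000 → 4-byte char #1 = F0 90 8D 82.
Offset 4: leading byte 0xF4 = 11110100 → 4-byte char #2 = F4 87 A1 8E.
Offset 8: leading byte 0x70 = 01110000 → 1-byte char #3 = 70.
Offset 9: leading byte 0xD8 = 11011000 → 2-byte char #4 = D8 B7.
Offset 11: leading byte 0xEB = 11101011 → 3-byte char #5 = EB 9D 9D.
Leading byte 0xEB = 11101011 matches 1110xxxx → 3-byte sequence.
Byte 1: 0xEB = 11101011, payload 1011 (4 bits).
Byte 2: 0x9D = 10011101 (10xxxxxx ✓), payload 011101.
Byte 3: 0x9D = 10011101 (10xxxxxx ✓), payload 011101.
Concatenate: 1011011101011101 = 0xB75D (16 bits → U+B75D).

U+B75D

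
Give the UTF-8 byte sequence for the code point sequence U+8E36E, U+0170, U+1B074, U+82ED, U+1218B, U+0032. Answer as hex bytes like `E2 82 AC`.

U+8E36E: 4-byte form → F2 8E 8D AE.
U+0170: 2-byte form → C5 B0.
U+1B074: 4-byte form → F0 9B 81 B4.
U+82ED: 3-byte form → E8 8B AD.
U+1218B: 4-byte form → F0 92 86 8B.
U+0032: 1-byte form → 32.
Concatenated (18 bytes): F2 8E 8D AE C5 B0 F0 9B 81 B4 E8 8B AD F0 92 86 8B 32.

F2 8E 8D AE C5 B0 F0 9B 81 B4 E8 8B AD F0 92 86 8B 32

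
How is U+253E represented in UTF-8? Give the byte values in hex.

U+253E = 0x253E = 9534 decimal. In range U+0800–U+FFFF → 3-byte form: 1110xxxx 10xxxxxx 10xxxxxx.
Binary (16 bits): 0010010100111110.
Split 4+6+6: 0010 | 010100 | 111110.
Byte 1: 11100010 = 0xE2.
Byte 2: 10010100 = 0x94.
Byte 3: 10111110 = 0xBE.

E2 94 BE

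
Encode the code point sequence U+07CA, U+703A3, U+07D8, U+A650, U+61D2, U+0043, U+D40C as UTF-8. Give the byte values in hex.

U+07CA: 2-byte form → DF 8A.
U+703A3: 4-byte form → F1 B0 8E A3.
U+07D8: 2-byte form → DF 98.
U+A650: 3-byte form → EA 99 90.
U+61D2: 3-byte form → E6 87 92.
U+0043: 1-byte form → 43.
U+D40C: 3-byte form → ED 90 8C.
Concatenated (18 bytes): DF 8A F1 B0 8E A3 DF 98 EA 99 90 E6 87 92 43 ED 90 8C.

DF 8A F1 B0 8E A3 DF 98 EA 99 90 E6 87 92 43 ED 90 8C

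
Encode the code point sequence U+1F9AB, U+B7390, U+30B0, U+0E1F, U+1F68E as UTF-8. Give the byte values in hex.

U+1F9AB: 4-byte form → F0 9F A6 AB.
U+B7390: 4-byte form → F2 B7 8E 90.
U+30B0: 3-byte form → E3 82 B0.
U+0E1F: 3-byte form → E0 B8 9F.
U+1F68E: 4-byte form → F0 9F 9A 8E.
Concatenated (18 bytes): F0 9F A6 AB F2 B7 8E 90 E3 82 B0 E0 B8 9F F0 9F 9A 8E.

F0 9F A6 AB F2 B7 8E 90 E3 82 B0 E0 B8 9F F0 9F 9A 8E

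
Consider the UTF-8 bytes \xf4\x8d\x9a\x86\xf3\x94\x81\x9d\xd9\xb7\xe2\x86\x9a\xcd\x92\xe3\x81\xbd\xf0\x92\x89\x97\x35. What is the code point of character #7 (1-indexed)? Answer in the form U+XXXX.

U+12257

Offset 0: leading byte 0xF4 = 11110100 → 4-byte char #1 = F4 8D 9A 86.
Offset 4: leading byte 0xF3 = 11110011 → 4-byte char #2 = F3 94 81 9D.
Offset 8: leading byte 0xD9 = 11011001 → 2-byte char #3 = D9 B7.
Offset 10: leading byte 0xE2 = 11100010 → 3-byte char #4 = E2 86 9A.
Offset 13: leading byte 0xCD = 11001101 → 2-byte char #5 = CD 92.
Offset 15: leading byte 0xE3 = 11100011 → 3-byte char #6 = E3 81 BD.
Offset 18: leading byte 0xF0 = 11110000 → 4-byte char #7 = F0 92 89 97.
Leading byte 0xF0 = 11110000 matches 11110xxx → 4-byte sequence.
Byte 1: 0xF0 = 11110000, payload 000 (3 bits).
Byte 2: 0x92 = 10010010 (10xxxxxx ✓), payload 010010.
Byte 3: 0x89 = 10001001 (10xxxxxx ✓), payload 001001.
Byte 4: 0x97 = 10010111 (10xxxxxx ✓), payload 010111.
Concatenate: 000010010001001010111 = 0x12257 (21 bits → U+12257).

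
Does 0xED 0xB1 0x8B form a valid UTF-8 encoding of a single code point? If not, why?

Structurally a 3-byte sequence; payload = 0xDC4B.
But 0xDC4B is in U+D800–U+DFFF, the surrogate range. Surrogates are not Unicode scalar values and are forbidden in UTF-8.

invalid (encodes a surrogate (U+D800–U+DFFF))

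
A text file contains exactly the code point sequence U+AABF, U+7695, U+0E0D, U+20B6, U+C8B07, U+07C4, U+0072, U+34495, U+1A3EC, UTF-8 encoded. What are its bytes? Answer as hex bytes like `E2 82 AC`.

U+AABF: 3-byte form → EA AA BF.
U+7695: 3-byte form → E7 9A 95.
U+0E0D: 3-byte form → E0 B8 8D.
U+20B6: 3-byte form → E2 82 B6.
U+C8B07: 4-byte form → F3 88 AC 87.
U+07C4: 2-byte form → DF 84.
U+0072: 1-byte form → 72.
U+34495: 4-byte form → F0 B4 92 95.
U+1A3EC: 4-byte form → F0 9A 8F AC.
Concatenated (27 bytes): EA AA BF E7 9A 95 E0 B8 8D E2 82 B6 F3 88 AC 87 DF 84 72 F0 B4 92 95 F0 9A 8F AC.

EA AA BF E7 9A 95 E0 B8 8D E2 82 B6 F3 88 AC 87 DF 84 72 F0 B4 92 95 F0 9A 8F AC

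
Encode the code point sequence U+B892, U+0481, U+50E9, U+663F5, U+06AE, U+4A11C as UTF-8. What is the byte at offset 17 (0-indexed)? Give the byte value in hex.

0x9C

U+B892 → 3-byte form EB A2 92 at offsets 0–2.
U+0481 → 2-byte form D2 81 at offsets 3–4.
U+50E9 → 3-byte form E5 83 A9 at offsets 5–7.
U+663F5 → 4-byte form F1 A6 8F B5 at offsets 8–11.
U+06AE → 2-byte form DA AE at offsets 12–13.
U+4A11C → 4-byte form F1 8A 84 9C at offsets 14–17.
Offset 17 falls in char 6's range; it's byte 4 of F1 8A 84 9C = 0x9C.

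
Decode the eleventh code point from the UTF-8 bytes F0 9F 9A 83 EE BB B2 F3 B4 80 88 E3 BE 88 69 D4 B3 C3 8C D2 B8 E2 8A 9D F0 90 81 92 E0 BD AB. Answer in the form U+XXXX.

U+0F6B

Offset 0: leading byte 0xF0 = 11110000 → 4-byte char #1 = F0 9F 9A 83.
Offset 4: leading byte 0xEE = 11101110 → 3-byte char #2 = EE BB B2.
Offset 7: leading byte 0xF3 = 11110011 → 4-byte char #3 = F3 B4 80 88.
Offset 11: leading byte 0xE3 = 11100011 → 3-byte char #4 = E3 BE 88.
Offset 14: leading byte 0x69 = 01101001 → 1-byte char #5 = 69.
Offset 15: leading byte 0xD4 = 11010100 → 2-byte char #6 = D4 B3.
Offset 17: leading byte 0xC3 = 11000011 → 2-byte char #7 = C3 8C.
Offset 19: leading byte 0xD2 = 11010010 → 2-byte char #8 = D2 B8.
Offset 21: leading byte 0xE2 = 11100010 → 3-byte char #9 = E2 8A 9D.
Offset 24: leading byte 0xF0 = 11110000 → 4-byte char #10 = F0 90 81 92.
Offset 28: leading byte 0xE0 = 11100000 → 3-byte char #11 = E0 BD AB.
Leading byte 0xE0 = 11100000 matches 1110xxxx → 3-byte sequence.
Byte 1: 0xE0 = 11100000, payload 0000 (4 bits).
Byte 2: 0xBD = 10111101 (10xxxxxx ✓), payload 111101.
Byte 3: 0xAB = 10101011 (10xxxxxx ✓), payload 101011.
Concatenate: 0000111101101011 = 0xF6B (16 bits → U+0F6B).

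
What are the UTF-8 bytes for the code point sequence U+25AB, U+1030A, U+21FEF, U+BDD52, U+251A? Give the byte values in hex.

U+25AB: 3-byte form → E2 96 AB.
U+1030A: 4-byte form → F0 90 8C 8A.
U+21FEF: 4-byte form → F0 A1 BF AF.
U+BDD52: 4-byte form → F2 BD B5 92.
U+251A: 3-byte form → E2 94 9A.
Concatenated (18 bytes): E2 96 AB F0 90 8C 8A F0 A1 BF AF F2 BD B5 92 E2 94 9A.

E2 96 AB F0 90 8C 8A F0 A1 BF AF F2 BD B5 92 E2 94 9A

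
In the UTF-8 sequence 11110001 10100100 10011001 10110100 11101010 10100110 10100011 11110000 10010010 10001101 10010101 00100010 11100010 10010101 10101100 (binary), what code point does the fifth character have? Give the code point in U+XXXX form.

Offset 0: leading byte 0xF1 = 11110001 → 4-byte char #1 = F1 A4 99 B4.
Offset 4: leading byte 0xEA = 11101010 → 3-byte char #2 = EA A6 A3.
Offset 7: leading byte 0xF0 = 11110000 → 4-byte char #3 = F0 92 8D 95.
Offset 11: leading byte 0x22 = 00100010 → 1-byte char #4 = 22.
Offset 12: leading byte 0xE2 = 11100010 → 3-byte char #5 = E2 95 AC.
Leading byte 0xE2 = 11100010 matches 1110xxxx → 3-byte sequence.
Byte 1: 0xE2 = 11100010, payload 0010 (4 bits).
Byte 2: 0x95 = 10010101 (10xxxxxx ✓), payload 010101.
Byte 3: 0xAC = 10101100 (10xxxxxx ✓), payload 101100.
Concatenate: 0010010101101100 = 0x256C (16 bits → U+256C).

U+256C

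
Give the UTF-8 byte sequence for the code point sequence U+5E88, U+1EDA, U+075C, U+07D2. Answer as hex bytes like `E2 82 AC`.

E5 BA 88 E1 BB 9A DD 9C DF 92

U+5E88: 3-byte form → E5 BA 88.
U+1EDA: 3-byte form → E1 BB 9A.
U+075C: 2-byte form → DD 9C.
U+07D2: 2-byte form → DF 92.
Concatenated (10 bytes): E5 BA 88 E1 BB 9A DD 9C DF 92.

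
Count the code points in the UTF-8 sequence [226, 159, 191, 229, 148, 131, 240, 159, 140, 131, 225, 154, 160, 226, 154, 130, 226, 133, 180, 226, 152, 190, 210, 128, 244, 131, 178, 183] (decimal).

Byte at offset 0: 0xE2 = 11100010 → 3-byte char (#1). Advance 3.
Byte at offset 3: 0xE5 = 11100101 → 3-byte char (#2). Advance 3.
Byte at offset 6: 0xF0 = 11110000 → 4-byte char (#3). Advance 4.
Byte at offset 10: 0xE1 = 11100001 → 3-byte char (#4). Advance 3.
Byte at offset 13: 0xE2 = 11100010 → 3-byte char (#5). Advance 3.
Byte at offset 16: 0xE2 = 11100010 → 3-byte char (#6). Advance 3.
Byte at offset 19: 0xE2 = 11100010 → 3-byte char (#7). Advance 3.
Byte at offset 22: 0xD2 = 11010010 → 2-byte char (#8). Advance 2.
Byte at offset 24: 0xF4 = 11110100 → 4-byte char (#9). Advance 4.
Reached end at offset 28 after 9 code points.

9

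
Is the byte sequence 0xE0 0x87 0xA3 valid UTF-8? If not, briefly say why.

invalid (overlong encoding)

Leading byte 0xE0 = 11100000 → 3-byte form.
Continuation bytes all match 10xxxxxx. Payload decodes to 0x1E3.
But 0x1E3 < 0x800, the minimum for a 3-byte sequence — this is an overlong encoding.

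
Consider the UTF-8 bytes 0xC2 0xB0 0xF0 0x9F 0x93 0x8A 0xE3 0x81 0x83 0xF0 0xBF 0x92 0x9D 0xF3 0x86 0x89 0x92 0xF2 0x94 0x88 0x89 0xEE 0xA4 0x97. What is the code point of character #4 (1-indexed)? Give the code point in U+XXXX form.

U+3F49D

Offset 0: leading byte 0xC2 = 11000010 → 2-byte char #1 = C2 B0.
Offset 2: leading byte 0xF0 = 11110000 → 4-byte char #2 = F0 9F 93 8A.
Offset 6: leading byte 0xE3 = 11100011 → 3-byte char #3 = E3 81 83.
Offset 9: leading byte 0xF0 = 11110000 → 4-byte char #4 = F0 BF 92 9D.
Leading byte 0xF0 = 11110000 matches 11110xxx → 4-byte sequence.
Byte 1: 0xF0 = 11110000, payload 000 (3 bits).
Byte 2: 0xBF = 10111111 (10xxxxxx ✓), payload 111111.
Byte 3: 0x92 = 10010010 (10xxxxxx ✓), payload 010010.
Byte 4: 0x9D = 10011101 (10xxxxxx ✓), payload 011101.
Concatenate: 000111111010010011101 = 0x3F49D (21 bits → U+3F49D).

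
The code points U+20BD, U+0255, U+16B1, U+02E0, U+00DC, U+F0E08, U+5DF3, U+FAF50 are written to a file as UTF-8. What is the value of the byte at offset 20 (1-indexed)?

0xF3

1-indexed offset 20 is 0-indexed offset 19.
U+20BD → 3-byte form E2 82 BD at offsets 0–2.
U+0255 → 2-byte form C9 95 at offsets 3–4.
U+16B1 → 3-byte form E1 9A B1 at offsets 5–7.
U+02E0 → 2-byte form CB A0 at offsets 8–9.
U+00DC → 2-byte form C3 9C at offsets 10–11.
U+F0E08 → 4-byte form F3 B0 B8 88 at offsets 12–15.
U+5DF3 → 3-byte form E5 B7 B3 at offsets 16–18.
U+FAF50 → 4-byte form F3 BA BD 90 at offsets 19–22.
Offset 19 falls in char 8's range; it's byte 1 of F3 BA BD 90 = 0xF3.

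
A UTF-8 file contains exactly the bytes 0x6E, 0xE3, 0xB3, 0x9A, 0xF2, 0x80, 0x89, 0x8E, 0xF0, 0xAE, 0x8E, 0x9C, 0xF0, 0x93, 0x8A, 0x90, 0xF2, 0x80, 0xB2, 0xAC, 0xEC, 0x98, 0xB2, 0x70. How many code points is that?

Byte at offset 0: 0x6E = 01101110 → 1-byte char (#1). Advance 1.
Byte at offset 1: 0xE3 = 11100011 → 3-byte char (#2). Advance 3.
Byte at offset 4: 0xF2 = 11110010 → 4-byte char (#3). Advance 4.
Byte at offset 8: 0xF0 = 11110000 → 4-byte char (#4). Advance 4.
Byte at offset 12: 0xF0 = 11110000 → 4-byte char (#5). Advance 4.
Byte at offset 16: 0xF2 = 11110010 → 4-byte char (#6). Advance 4.
Byte at offset 20: 0xEC = 11101100 → 3-byte char (#7). Advance 3.
Byte at offset 23: 0x70 = 01110000 → 1-byte char (#8). Advance 1.
Reached end at offset 24 after 8 code points.

8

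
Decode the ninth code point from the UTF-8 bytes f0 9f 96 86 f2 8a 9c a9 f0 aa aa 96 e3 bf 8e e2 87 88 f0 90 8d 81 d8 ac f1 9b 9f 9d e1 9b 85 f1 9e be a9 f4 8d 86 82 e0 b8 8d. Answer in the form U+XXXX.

U+16C5

Offset 0: leading byte 0xF0 = 11110000 → 4-byte char #1 = F0 9F 96 86.
Offset 4: leading byte 0xF2 = 11110010 → 4-byte char #2 = F2 8A 9C A9.
Offset 8: leading byte 0xF0 = 11110000 → 4-byte char #3 = F0 AA AA 96.
Offset 12: leading byte 0xE3 = 11100011 → 3-byte char #4 = E3 BF 8E.
Offset 15: leading byte 0xE2 = 11100010 → 3-byte char #5 = E2 87 88.
Offset 18: leading byte 0xF0 = 11110000 → 4-byte char #6 = F0 90 8D 81.
Offset 22: leading byte 0xD8 = 11011000 → 2-byte char #7 = D8 AC.
Offset 24: leading byte 0xF1 = 11110001 → 4-byte char #8 = F1 9B 9F 9D.
Offset 28: leading byte 0xE1 = 11100001 → 3-byte char #9 = E1 9B 85.
Leading byte 0xE1 = 11100001 matches 1110xxxx → 3-byte sequence.
Byte 1: 0xE1 = 11100001, payload 0001 (4 bits).
Byte 2: 0x9B = 10011011 (10xxxxxx ✓), payload 011011.
Byte 3: 0x85 = 10000101 (10xxxxxx ✓), payload 000101.
Concatenate: 0001011011000101 = 0x16C5 (16 bits → U+16C5).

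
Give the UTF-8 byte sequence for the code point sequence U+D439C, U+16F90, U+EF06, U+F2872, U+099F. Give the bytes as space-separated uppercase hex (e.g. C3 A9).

U+D439C: 4-byte form → F3 94 8E 9C.
U+16F90: 4-byte form → F0 96 BE 90.
U+EF06: 3-byte form → EE BC 86.
U+F2872: 4-byte form → F3 B2 A1 B2.
U+099F: 3-byte form → E0 A6 9F.
Concatenated (18 bytes): F3 94 8E 9C F0 96 BE 90 EE BC 86 F3 B2 A1 B2 E0 A6 9F.

F3 94 8E 9C F0 96 BE 90 EE BC 86 F3 B2 A1 B2 E0 A6 9F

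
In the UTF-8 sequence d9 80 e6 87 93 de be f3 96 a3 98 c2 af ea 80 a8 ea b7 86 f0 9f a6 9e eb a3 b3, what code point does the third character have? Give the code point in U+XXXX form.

Offset 0: leading byte 0xD9 = 11011001 → 2-byte char #1 = D9 80.
Offset 2: leading byte 0xE6 = 11100110 → 3-byte char #2 = E6 87 93.
Offset 5: leading byte 0xDE = 11011110 → 2-byte char #3 = DE BE.
Leading byte 0xDE = 11011110 matches 110xxxxx → 2-byte sequence.
Byte 1: 0xDE = 11011110, payload 11110 (5 bits).
Byte 2: 0xBE = 10111110 (10xxxxxx ✓), payload 111110.
Concatenate: 11110111110 = 0x7BE (11 bits → U+07BE).

U+07BE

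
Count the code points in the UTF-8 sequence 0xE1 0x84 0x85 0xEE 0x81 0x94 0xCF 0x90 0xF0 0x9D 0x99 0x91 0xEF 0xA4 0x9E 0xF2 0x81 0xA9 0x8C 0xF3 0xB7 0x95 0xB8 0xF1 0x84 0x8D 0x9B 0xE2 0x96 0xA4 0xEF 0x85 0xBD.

10

Byte at offset 0: 0xE1 = 11100001 → 3-byte char (#1). Advance 3.
Byte at offset 3: 0xEE = 11101110 → 3-byte char (#2). Advance 3.
Byte at offset 6: 0xCF = 11001111 → 2-byte char (#3). Advance 2.
Byte at offset 8: 0xF0 = 11110000 → 4-byte char (#4). Advance 4.
Byte at offset 12: 0xEF = 11101111 → 3-byte char (#5). Advance 3.
Byte at offset 15: 0xF2 = 11110010 → 4-byte char (#6). Advance 4.
Byte at offset 19: 0xF3 = 11110011 → 4-byte char (#7). Advance 4.
Byte at offset 23: 0xF1 = 11110001 → 4-byte char (#8). Advance 4.
Byte at offset 27: 0xE2 = 11100010 → 3-byte char (#9). Advance 3.
Byte at offset 30: 0xEF = 11101111 → 3-byte char (#10). Advance 3.
Reached end at offset 33 after 10 code points.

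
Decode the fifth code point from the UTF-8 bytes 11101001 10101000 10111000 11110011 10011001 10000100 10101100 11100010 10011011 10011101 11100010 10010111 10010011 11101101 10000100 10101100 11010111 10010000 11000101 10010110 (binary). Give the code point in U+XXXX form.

U+D12C

Offset 0: leading byte 0xE9 = 11101001 → 3-byte char #1 = E9 A8 B8.
Offset 3: leading byte 0xF3 = 11110011 → 4-byte char #2 = F3 99 84 AC.
Offset 7: leading byte 0xE2 = 11100010 → 3-byte char #3 = E2 9B 9D.
Offset 10: leading byte 0xE2 = 11100010 → 3-byte char #4 = E2 97 93.
Offset 13: leading byte 0xED = 11101101 → 3-byte char #5 = ED 84 AC.
Leading byte 0xED = 11101101 matches 1110xxxx → 3-byte sequence.
Byte 1: 0xED = 11101101, payload 1101 (4 bits).
Byte 2: 0x84 = 10000100 (10xxxxxx ✓), payload 000100.
Byte 3: 0xAC = 10101100 (10xxxxxx ✓), payload 101100.
Concatenate: 1101000100101100 = 0xD12C (16 bits → U+D12C).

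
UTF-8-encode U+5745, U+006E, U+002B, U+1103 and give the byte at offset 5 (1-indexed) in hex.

1-indexed offset 5 is 0-indexed offset 4.
U+5745 → 3-byte form E5 9D 85 at offsets 0–2.
U+006E → 1-byte form 6E at offsets 3–3.
U+002B → 1-byte form 2B at offsets 4–4.
Offset 4 falls in char 3's range; it's byte 1 of 2B = 0x2B.

0x2B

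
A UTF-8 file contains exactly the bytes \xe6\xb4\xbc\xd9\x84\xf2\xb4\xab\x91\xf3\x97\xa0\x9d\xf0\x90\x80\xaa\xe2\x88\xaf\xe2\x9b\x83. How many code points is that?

7

Byte at offset 0: 0xE6 = 11100110 → 3-byte char (#1). Advance 3.
Byte at offset 3: 0xD9 = 11011001 → 2-byte char (#2). Advance 2.
Byte at offset 5: 0xF2 = 11110010 → 4-byte char (#3). Advance 4.
Byte at offset 9: 0xF3 = 11110011 → 4-byte char (#4). Advance 4.
Byte at offset 13: 0xF0 = 11110000 → 4-byte char (#5). Advance 4.
Byte at offset 17: 0xE2 = 11100010 → 3-byte char (#6). Advance 3.
Byte at offset 20: 0xE2 = 11100010 → 3-byte char (#7). Advance 3.
Reached end at offset 23 after 7 code points.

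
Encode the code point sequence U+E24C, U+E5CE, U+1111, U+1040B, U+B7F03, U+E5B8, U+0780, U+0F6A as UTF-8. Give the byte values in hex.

U+E24C: 3-byte form → EE 89 8C.
U+E5CE: 3-byte form → EE 97 8E.
U+1111: 3-byte form → E1 84 91.
U+1040B: 4-byte form → F0 90 90 8B.
U+B7F03: 4-byte form → F2 B7 BC 83.
U+E5B8: 3-byte form → EE 96 B8.
U+0780: 2-byte form → DE 80.
U+0F6A: 3-byte form → E0 BD AA.
Concatenated (25 bytes): EE 89 8C EE 97 8E E1 84 91 F0 90 90 8B F2 B7 BC 83 EE 96 B8 DE 80 E0 BD AA.

EE 89 8C EE 97 8E E1 84 91 F0 90 90 8B F2 B7 BC 83 EE 96 B8 DE 80 E0 BD AA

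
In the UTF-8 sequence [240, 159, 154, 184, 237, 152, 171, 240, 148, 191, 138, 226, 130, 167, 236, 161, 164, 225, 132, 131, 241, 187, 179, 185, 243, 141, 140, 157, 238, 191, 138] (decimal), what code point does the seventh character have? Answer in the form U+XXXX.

Offset 0: leading byte 0xF0 = 11110000 → 4-byte char #1 = F0 9F 9A B8.
Offset 4: leading byte 0xED = 11101101 → 3-byte char #2 = ED 98 AB.
Offset 7: leading byte 0xF0 = 11110000 → 4-byte char #3 = F0 94 BF 8A.
Offset 11: leading byte 0xE2 = 11100010 → 3-byte char #4 = E2 82 A7.
Offset 14: leading byte 0xEC = 11101100 → 3-byte char #5 = EC A1 A4.
Offset 17: leading byte 0xE1 = 11100001 → 3-byte char #6 = E1 84 83.
Offset 20: leading byte 0xF1 = 11110001 → 4-byte char #7 = F1 BB B3 B9.
Leading byte 0xF1 = 11110001 matches 11110xxx → 4-byte sequence.
Byte 1: 0xF1 = 11110001, payload 001 (3 bits).
Byte 2: 0xBB = 10111011 (10xxxxxx ✓), payload 111011.
Byte 3: 0xB3 = 10110011 (10xxxxxx ✓), payload 110011.
Byte 4: 0xB9 = 10111001 (10xxxxxx ✓), payload 111001.
Concatenate: 001111011110011111001 = 0x7BCF9 (21 bits → U+7BCF9).

U+7BCF9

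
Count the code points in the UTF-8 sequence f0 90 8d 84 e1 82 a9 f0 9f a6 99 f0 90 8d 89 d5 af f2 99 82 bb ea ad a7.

7

Byte at offset 0: 0xF0 = 11110000 → 4-byte char (#1). Advance 4.
Byte at offset 4: 0xE1 = 11100001 → 3-byte char (#2). Advance 3.
Byte at offset 7: 0xF0 = 11110000 → 4-byte char (#3). Advance 4.
Byte at offset 11: 0xF0 = 11110000 → 4-byte char (#4). Advance 4.
Byte at offset 15: 0xD5 = 11010101 → 2-byte char (#5). Advance 2.
Byte at offset 17: 0xF2 = 11110010 → 4-byte char (#6). Advance 4.
Byte at offset 21: 0xEA = 11101010 → 3-byte char (#7). Advance 3.
Reached end at offset 24 after 7 code points.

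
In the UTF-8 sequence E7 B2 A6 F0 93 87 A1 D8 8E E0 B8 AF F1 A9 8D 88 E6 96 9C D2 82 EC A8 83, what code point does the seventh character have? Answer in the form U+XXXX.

Offset 0: leading byte 0xE7 = 11100111 → 3-byte char #1 = E7 B2 A6.
Offset 3: leading byte 0xF0 = 11110000 → 4-byte char #2 = F0 93 87 A1.
Offset 7: leading byte 0xD8 = 11011000 → 2-byte char #3 = D8 8E.
Offset 9: leading byte 0xE0 = 11100000 → 3-byte char #4 = E0 B8 AF.
Offset 12: leading byte 0xF1 = 11110001 → 4-byte char #5 = F1 A9 8D 88.
Offset 16: leading byte 0xE6 = 11100110 → 3-byte char #6 = E6 96 9C.
Offset 19: leading byte 0xD2 = 11010010 → 2-byte char #7 = D2 82.
Leading byte 0xD2 = 11010010 matches 110xxxxx → 2-byte sequence.
Byte 1: 0xD2 = 11010010, payload 10010 (5 bits).
Byte 2: 0x82 = 10000010 (10xxxxxx ✓), payload 000010.
Concatenate: 10010000010 = 0x482 (11 bits → U+0482).

U+0482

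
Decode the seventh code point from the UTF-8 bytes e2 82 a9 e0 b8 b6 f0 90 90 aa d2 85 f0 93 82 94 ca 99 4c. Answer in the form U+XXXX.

Offset 0: leading byte 0xE2 = 11100010 → 3-byte char #1 = E2 82 A9.
Offset 3: leading byte 0xE0 = 11100000 → 3-byte char #2 = E0 B8 B6.
Offset 6: leading byte 0xF0 = 11110000 → 4-byte char #3 = F0 90 90 AA.
Offset 10: leading byte 0xD2 = 11010010 → 2-byte char #4 = D2 85.
Offset 12: leading byte 0xF0 = 11110000 → 4-byte char #5 = F0 93 82 94.
Offset 16: leading byte 0xCA = 11001010 → 2-byte char #6 = CA 99.
Offset 18: leading byte 0x4C = 01001100 → 1-byte char #7 = 4C.
Leading byte 0x4C = 01001100 matches 0xxxxxxx → 1-byte sequence.
Byte 1: 0x4C = 01001100, payload 1001100 (7 bits).
Concatenate: 1001100 = 0x4C (7 bits → U+004C).

U+004C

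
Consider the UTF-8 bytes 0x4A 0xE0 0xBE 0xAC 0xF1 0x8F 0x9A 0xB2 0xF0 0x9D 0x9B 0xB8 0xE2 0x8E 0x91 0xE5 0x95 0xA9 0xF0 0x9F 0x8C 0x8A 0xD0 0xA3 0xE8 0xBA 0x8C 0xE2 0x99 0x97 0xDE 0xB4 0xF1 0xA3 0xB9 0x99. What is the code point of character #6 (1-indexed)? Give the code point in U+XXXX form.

Offset 0: leading byte 0x4A = 01001010 → 1-byte char #1 = 4A.
Offset 1: leading byte 0xE0 = 11100000 → 3-byte char #2 = E0 BE AC.
Offset 4: leading byte 0xF1 = 11110001 → 4-byte char #3 = F1 8F 9A B2.
Offset 8: leading byte 0xF0 = 11110000 → 4-byte char #4 = F0 9D 9B B8.
Offset 12: leading byte 0xE2 = 11100010 → 3-byte char #5 = E2 8E 91.
Offset 15: leading byte 0xE5 = 11100101 → 3-byte char #6 = E5 95 A9.
Leading byte 0xE5 = 11100101 matches 1110xxxx → 3-byte sequence.
Byte 1: 0xE5 = 11100101, payload 0101 (4 bits).
Byte 2: 0x95 = 10010101 (10xxxxxx ✓), payload 010101.
Byte 3: 0xA9 = 10101001 (10xxxxxx ✓), payload 101001.
Concatenate: 0101010101101001 = 0x5569 (16 bits → U+5569).

U+5569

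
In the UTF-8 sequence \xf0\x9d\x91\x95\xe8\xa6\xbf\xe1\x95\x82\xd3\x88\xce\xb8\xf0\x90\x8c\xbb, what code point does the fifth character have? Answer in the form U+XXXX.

U+03B8

Offset 0: leading byte 0xF0 = 11110000 → 4-byte char #1 = F0 9D 91 95.
Offset 4: leading byte 0xE8 = 11101000 → 3-byte char #2 = E8 A6 BF.
Offset 7: leading byte 0xE1 = 11100001 → 3-byte char #3 = E1 95 82.
Offset 10: leading byte 0xD3 = 11010011 → 2-byte char #4 = D3 88.
Offset 12: leading byte 0xCE = 11001110 → 2-byte char #5 = CE B8.
Leading byte 0xCE = 11001110 matches 110xxxxx → 2-byte sequence.
Byte 1: 0xCE = 11001110, payload 01110 (5 bits).
Byte 2: 0xB8 = 10111000 (10xxxxxx ✓), payload 111000.
Concatenate: 01110111000 = 0x3B8 (11 bits → U+03B8).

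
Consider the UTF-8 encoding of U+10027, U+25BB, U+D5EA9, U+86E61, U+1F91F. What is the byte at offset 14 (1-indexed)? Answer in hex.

1-indexed offset 14 is 0-indexed offset 13.
U+10027 → 4-byte form F0 90 80 A7 at offsets 0–3.
U+25BB → 3-byte form E2 96 BB at offsets 4–6.
U+D5EA9 → 4-byte form F3 95 BA A9 at offsets 7–10.
U+86E61 → 4-byte form F2 86 B9 A1 at offsets 11–14.
Offset 13 falls in char 4's range; it's byte 3 of F2 86 B9 A1 = 0xB9.

0xB9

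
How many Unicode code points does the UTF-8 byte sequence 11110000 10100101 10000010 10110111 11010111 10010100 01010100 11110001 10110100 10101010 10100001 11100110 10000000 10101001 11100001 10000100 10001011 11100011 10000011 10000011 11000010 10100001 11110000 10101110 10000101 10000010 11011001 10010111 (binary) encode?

10

Byte at offset 0: 0xF0 = 11110000 → 4-byte char (#1). Advance 4.
Byte at offset 4: 0xD7 = 11010111 → 2-byte char (#2). Advance 2.
Byte at offset 6: 0x54 = 01010100 → 1-byte char (#3). Advance 1.
Byte at offset 7: 0xF1 = 11110001 → 4-byte char (#4). Advance 4.
Byte at offset 11: 0xE6 = 11100110 → 3-byte char (#5). Advance 3.
Byte at offset 14: 0xE1 = 11100001 → 3-byte char (#6). Advance 3.
Byte at offset 17: 0xE3 = 11100011 → 3-byte char (#7). Advance 3.
Byte at offset 20: 0xC2 = 11000010 → 2-byte char (#8). Advance 2.
Byte at offset 22: 0xF0 = 11110000 → 4-byte char (#9). Advance 4.
Byte at offset 26: 0xD9 = 11011001 → 2-byte char (#10). Advance 2.
Reached end at offset 28 after 10 code points.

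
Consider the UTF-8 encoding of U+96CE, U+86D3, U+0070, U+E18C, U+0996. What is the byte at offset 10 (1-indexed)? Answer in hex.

1-indexed offset 10 is 0-indexed offset 9.
U+96CE → 3-byte form E9 9B 8E at offsets 0–2.
U+86D3 → 3-byte form E8 9B 93 at offsets 3–5.
U+0070 → 1-byte form 70 at offsets 6–6.
U+E18C → 3-byte form EE 86 8C at offsets 7–9.
Offset 9 falls in char 4's range; it's byte 3 of EE 86 8C = 0x8C.

0x8C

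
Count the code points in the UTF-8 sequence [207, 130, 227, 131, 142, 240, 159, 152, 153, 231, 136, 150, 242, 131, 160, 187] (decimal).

Byte at offset 0: 0xCF = 11001111 → 2-byte char (#1). Advance 2.
Byte at offset 2: 0xE3 = 11100011 → 3-byte char (#2). Advance 3.
Byte at offset 5: 0xF0 = 11110000 → 4-byte char (#3). Advance 4.
Byte at offset 9: 0xE7 = 11100111 → 3-byte char (#4). Advance 3.
Byte at offset 12: 0xF2 = 11110010 → 4-byte char (#5). Advance 4.
Reached end at offset 16 after 5 code points.

5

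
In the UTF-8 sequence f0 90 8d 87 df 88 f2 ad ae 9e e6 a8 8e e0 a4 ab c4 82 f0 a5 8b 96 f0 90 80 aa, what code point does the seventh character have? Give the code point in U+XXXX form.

Offset 0: leading byte 0xF0 = 11110000 → 4-byte char #1 = F0 90 8D 87.
Offset 4: leading byte 0xDF = 11011111 → 2-byte char #2 = DF 88.
Offset 6: leading byte 0xF2 = 11110010 → 4-byte char #3 = F2 AD AE 9E.
Offset 10: leading byte 0xE6 = 11100110 → 3-byte char #4 = E6 A8 8E.
Offset 13: leading byte 0xE0 = 11100000 → 3-byte char #5 = E0 A4 AB.
Offset 16: leading byte 0xC4 = 11000100 → 2-byte char #6 = C4 82.
Offset 18: leading byte 0xF0 = 11110000 → 4-byte char #7 = F0 A5 8B 96.
Leading byte 0xF0 = 11110000 matches 11110xxx → 4-byte sequence.
Byte 1: 0xF0 = 11110000, payload 000 (3 bits).
Byte 2: 0xA5 = 10100101 (10xxxxxx ✓), payload 100101.
Byte 3: 0x8B = 10001011 (10xxxxxx ✓), payload 001011.
Byte 4: 0x96 = 10010110 (10xxxxxx ✓), payload 010110.
Concatenate: 000100101001011010110 = 0x252D6 (21 bits → U+252D6).

U+252D6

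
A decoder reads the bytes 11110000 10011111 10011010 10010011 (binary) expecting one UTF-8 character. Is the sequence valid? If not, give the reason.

Leading byte 0xF0 = 11110000 → 4-byte form.
Continuation bytes 0x9F=10011111, 0x9A=10011010, 0x93=10010011 all match 10xxxxxx.
Decoded value 0x1F693 is ≥ 0x10000 (shortest form) and not a surrogate.

valid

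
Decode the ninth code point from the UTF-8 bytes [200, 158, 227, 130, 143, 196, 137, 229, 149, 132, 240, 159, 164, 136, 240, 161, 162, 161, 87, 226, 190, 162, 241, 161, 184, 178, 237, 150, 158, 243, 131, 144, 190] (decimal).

Offset 0: leading byte 0xC8 = 11001000 → 2-byte char #1 = C8 9E.
Offset 2: leading byte 0xE3 = 11100011 → 3-byte char #2 = E3 82 8F.
Offset 5: leading byte 0xC4 = 11000100 → 2-byte char #3 = C4 89.
Offset 7: leading byte 0xE5 = 11100101 → 3-byte char #4 = E5 95 84.
Offset 10: leading byte 0xF0 = 11110000 → 4-byte char #5 = F0 9F A4 88.
Offset 14: leading byte 0xF0 = 11110000 → 4-byte char #6 = F0 A1 A2 A1.
Offset 18: leading byte 0x57 = 01010111 → 1-byte char #7 = 57.
Offset 19: leading byte 0xE2 = 11100010 → 3-byte char #8 = E2 BE A2.
Offset 22: leading byte 0xF1 = 11110001 → 4-byte char #9 = F1 A1 B8 B2.
Leading byte 0xF1 = 11110001 matches 11110xxx → 4-byte sequence.
Byte 1: 0xF1 = 11110001, payload 001 (3 bits).
Byte 2: 0xA1 = 10100001 (10xxxxxx ✓), payload 100001.
Byte 3: 0xB8 = 10111000 (10xxxxxx ✓), payload 111000.
Byte 4: 0xB2 = 10110010 (10xxxxxx ✓), payload 110010.
Concatenate: 001100001111000110010 = 0x61E32 (21 bits → U+61E32).

U+61E32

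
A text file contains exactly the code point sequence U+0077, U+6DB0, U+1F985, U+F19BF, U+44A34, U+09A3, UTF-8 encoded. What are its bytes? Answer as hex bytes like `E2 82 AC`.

77 E6 B6 B0 F0 9F A6 85 F3 B1 A6 BF F1 84 A8 B4 E0 A6 A3

U+0077: 1-byte form → 77.
U+6DB0: 3-byte form → E6 B6 B0.
U+1F985: 4-byte form → F0 9F A6 85.
U+F19BF: 4-byte form → F3 B1 A6 BF.
U+44A34: 4-byte form → F1 84 A8 B4.
U+09A3: 3-byte form → E0 A6 A3.
Concatenated (19 bytes): 77 E6 B6 B0 F0 9F A6 85 F3 B1 A6 BF F1 84 A8 B4 E0 A6 A3.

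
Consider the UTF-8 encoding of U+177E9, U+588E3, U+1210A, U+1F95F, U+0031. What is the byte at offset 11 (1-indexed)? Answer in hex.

0x84

1-indexed offset 11 is 0-indexed offset 10.
U+177E9 → 4-byte form F0 97 9F A9 at offsets 0–3.
U+588E3 → 4-byte form F1 98 A3 A3 at offsets 4–7.
U+1210A → 4-byte form F0 92 84 8A at offsets 8–11.
Offset 10 falls in char 3's range; it's byte 3 of F0 92 84 8A = 0x84.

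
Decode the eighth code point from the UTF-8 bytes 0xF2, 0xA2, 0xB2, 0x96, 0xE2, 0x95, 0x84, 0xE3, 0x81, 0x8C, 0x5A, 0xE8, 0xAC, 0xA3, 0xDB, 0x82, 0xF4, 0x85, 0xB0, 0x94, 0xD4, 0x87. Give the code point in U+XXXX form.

U+0507

Offset 0: leading byte 0xF2 = 11110010 → 4-byte char #1 = F2 A2 B2 96.
Offset 4: leading byte 0xE2 = 11100010 → 3-byte char #2 = E2 95 84.
Offset 7: leading byte 0xE3 = 11100011 → 3-byte char #3 = E3 81 8C.
Offset 10: leading byte 0x5A = 01011010 → 1-byte char #4 = 5A.
Offset 11: leading byte 0xE8 = 11101000 → 3-byte char #5 = E8 AC A3.
Offset 14: leading byte 0xDB = 11011011 → 2-byte char #6 = DB 82.
Offset 16: leading byte 0xF4 = 11110100 → 4-byte char #7 = F4 85 B0 94.
Offset 20: leading byte 0xD4 = 11010100 → 2-byte char #8 = D4 87.
Leading byte 0xD4 = 11010100 matches 110xxxxx → 2-byte sequence.
Byte 1: 0xD4 = 11010100, payload 10100 (5 bits).
Byte 2: 0x87 = 10000111 (10xxxxxx ✓), payload 000111.
Concatenate: 10100000111 = 0x507 (11 bits → U+0507).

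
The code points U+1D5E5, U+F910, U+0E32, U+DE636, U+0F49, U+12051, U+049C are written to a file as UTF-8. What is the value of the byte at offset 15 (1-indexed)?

0xE0

1-indexed offset 15 is 0-indexed offset 14.
U+1D5E5 → 4-byte form F0 9D 97 A5 at offsets 0–3.
U+F910 → 3-byte form EF A4 90 at offsets 4–6.
U+0E32 → 3-byte form E0 B8 B2 at offsets 7–9.
U+DE636 → 4-byte form F3 9E 98 B6 at offsets 10–13.
U+0F49 → 3-byte form E0 BD 89 at offsets 14–16.
Offset 14 falls in char 5's range; it's byte 1 of E0 BD 89 = 0xE0.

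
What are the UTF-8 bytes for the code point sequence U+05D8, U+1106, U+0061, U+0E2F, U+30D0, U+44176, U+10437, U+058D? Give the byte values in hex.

U+05D8: 2-byte form → D7 98.
U+1106: 3-byte form → E1 84 86.
U+0061: 1-byte form → 61.
U+0E2F: 3-byte form → E0 B8 AF.
U+30D0: 3-byte form → E3 83 90.
U+44176: 4-byte form → F1 84 85 B6.
U+10437: 4-byte form → F0 90 90 B7.
U+058D: 2-byte form → D6 8D.
Concatenated (22 bytes): D7 98 E1 84 86 61 E0 B8 AF E3 83 90 F1 84 85 B6 F0 90 90 B7 D6 8D.

D7 98 E1 84 86 61 E0 B8 AF E3 83 90 F1 84 85 B6 F0 90 90 B7 D6 8D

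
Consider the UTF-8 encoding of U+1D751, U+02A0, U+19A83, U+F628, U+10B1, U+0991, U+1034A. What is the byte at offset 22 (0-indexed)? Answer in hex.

U+1D751 → 4-byte form F0 9D 9D 91 at offsets 0–3.
U+02A0 → 2-byte form CA A0 at offsets 4–5.
U+19A83 → 4-byte form F0 99 AA 83 at offsets 6–9.
U+F628 → 3-byte form EF 98 A8 at offsets 10–12.
U+10B1 → 3-byte form E1 82 B1 at offsets 13–15.
U+0991 → 3-byte form E0 A6 91 at offsets 16–18.
U+1034A → 4-byte form F0 90 8D 8A at offsets 19–22.
Offset 22 falls in char 7's range; it's byte 4 of F0 90 8D 8A = 0x8A.

0x8A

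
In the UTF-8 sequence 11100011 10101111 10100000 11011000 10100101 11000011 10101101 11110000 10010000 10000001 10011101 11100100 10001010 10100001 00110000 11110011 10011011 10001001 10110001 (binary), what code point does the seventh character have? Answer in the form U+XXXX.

Offset 0: leading byte 0xE3 = 11100011 → 3-byte char #1 = E3 AF A0.
Offset 3: leading byte 0xD8 = 11011000 → 2-byte char #2 = D8 A5.
Offset 5: leading byte 0xC3 = 11000011 → 2-byte char #3 = C3 AD.
Offset 7: leading byte 0xF0 = 11110000 → 4-byte char #4 = F0 90 81 9D.
Offset 11: leading byte 0xE4 = 11100100 → 3-byte char #5 = E4 8A A1.
Offset 14: leading byte 0x30 = 00110000 → 1-byte char #6 = 30.
Offset 15: leading byte 0xF3 = 11110011 → 4-byte char #7 = F3 9B 89 B1.
Leading byte 0xF3 = 11110011 matches 11110xxx → 4-byte sequence.
Byte 1: 0xF3 = 11110011, payload 011 (3 bits).
Byte 2: 0x9B = 10011011 (10xxxxxx ✓), payload 011011.
Byte 3: 0x89 = 10001001 (10xxxxxx ✓), payload 001001.
Byte 4: 0xB1 = 10110001 (10xxxxxx ✓), payload 110001.
Concatenate: 011011011001001110001 = 0xDB271 (21 bits → U+DB271).

U+DB271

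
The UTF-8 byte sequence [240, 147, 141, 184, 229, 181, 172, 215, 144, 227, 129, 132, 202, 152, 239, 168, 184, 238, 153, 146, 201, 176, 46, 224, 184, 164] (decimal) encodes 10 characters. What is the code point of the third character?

U+05D0

Offset 0: leading byte 0xF0 = 11110000 → 4-byte char #1 = F0 93 8D B8.
Offset 4: leading byte 0xE5 = 11100101 → 3-byte char #2 = E5 B5 AC.
Offset 7: leading byte 0xD7 = 11010111 → 2-byte char #3 = D7 90.
Leading byte 0xD7 = 11010111 matches 110xxxxx → 2-byte sequence.
Byte 1: 0xD7 = 11010111, payload 10111 (5 bits).
Byte 2: 0x90 = 10010000 (10xxxxxx ✓), payload 010000.
Concatenate: 10111010000 = 0x5D0 (11 bits → U+05D0).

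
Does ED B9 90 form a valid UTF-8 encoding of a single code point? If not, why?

Structurally a 3-byte sequence; payload = 0xDE50.
But 0xDE50 is in U+D800–U+DFFF, the surrogate range. Surrogates are not Unicode scalar values and are forbidden in UTF-8.

invalid (encodes a surrogate (U+D800–U+DFFF))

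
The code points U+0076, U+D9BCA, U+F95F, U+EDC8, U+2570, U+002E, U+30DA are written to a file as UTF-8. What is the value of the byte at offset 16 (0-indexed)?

0x83

U+0076 → 1-byte form 76 at offsets 0–0.
U+D9BCA → 4-byte form F3 99 AF 8A at offsets 1–4.
U+F95F → 3-byte form EF A5 9F at offsets 5–7.
U+EDC8 → 3-byte form EE B7 88 at offsets 8–10.
U+2570 → 3-byte form E2 95 B0 at offsets 11–13.
U+002E → 1-byte form 2E at offsets 14–14.
U+30DA → 3-byte form E3 83 9A at offsets 15–17.
Offset 16 falls in char 7's range; it's byte 2 of E3 83 9A = 0x83.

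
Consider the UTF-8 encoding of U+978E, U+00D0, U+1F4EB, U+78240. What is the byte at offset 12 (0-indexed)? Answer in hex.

0x80

U+978E → 3-byte form E9 9E 8E at offsets 0–2.
U+00D0 → 2-byte form C3 90 at offsets 3–4.
U+1F4EB → 4-byte form F0 9F 93 AB at offsets 5–8.
U+78240 → 4-byte form F1 B8 89 80 at offsets 9–12.
Offset 12 falls in char 4's range; it's byte 4 of F1 B8 89 80 = 0x80.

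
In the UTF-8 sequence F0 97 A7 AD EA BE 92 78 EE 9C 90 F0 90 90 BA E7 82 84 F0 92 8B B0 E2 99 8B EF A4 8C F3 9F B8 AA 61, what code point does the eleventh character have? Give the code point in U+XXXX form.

Offset 0: leading byte 0xF0 = 11110000 → 4-byte char #1 = F0 97 A7 AD.
Offset 4: leading byte 0xEA = 11101010 → 3-byte char #2 = EA BE 92.
Offset 7: leading byte 0x78 = 01111000 → 1-byte char #3 = 78.
Offset 8: leading byte 0xEE = 11101110 → 3-byte char #4 = EE 9C 90.
Offset 11: leading byte 0xF0 = 11110000 → 4-byte char #5 = F0 90 90 BA.
Offset 15: leading byte 0xE7 = 11100111 → 3-byte char #6 = E7 82 84.
Offset 18: leading byte 0xF0 = 11110000 → 4-byte char #7 = F0 92 8B B0.
Offset 22: leading byte 0xE2 = 11100010 → 3-byte char #8 = E2 99 8B.
Offset 25: leading byte 0xEF = 11101111 → 3-byte char #9 = EF A4 8C.
Offset 28: leading byte 0xF3 = 11110011 → 4-byte char #10 = F3 9F B8 AA.
Offset 32: leading byte 0x61 = 01100001 → 1-byte char #11 = 61.
Leading byte 0x61 = 01100001 matches 0xxxxxxx → 1-byte sequence.
Byte 1: 0x61 = 01100001, payload 1100001 (7 bits).
Concatenate: 1100001 = 0x61 (7 bits → U+0061).

U+0061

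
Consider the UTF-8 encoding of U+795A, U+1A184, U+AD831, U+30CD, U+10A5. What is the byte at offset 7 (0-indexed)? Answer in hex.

U+795A → 3-byte form E7 A5 9A at offsets 0–2.
U+1A184 → 4-byte form F0 9A 86 84 at offsets 3–6.
U+AD831 → 4-byte form F2 AD A0 B1 at offsets 7–10.
Offset 7 falls in char 3's range; it's byte 1 of F2 AD A0 B1 = 0xF2.

0xF2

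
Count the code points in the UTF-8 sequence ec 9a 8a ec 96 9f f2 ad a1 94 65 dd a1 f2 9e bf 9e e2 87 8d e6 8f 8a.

Byte at offset 0: 0xEC = 11101100 → 3-byte char (#1). Advance 3.
Byte at offset 3: 0xEC = 11101100 → 3-byte char (#2). Advance 3.
Byte at offset 6: 0xF2 = 11110010 → 4-byte char (#3). Advance 4.
Byte at offset 10: 0x65 = 01100101 → 1-byte char (#4). Advance 1.
Byte at offset 11: 0xDD = 11011101 → 2-byte char (#5). Advance 2.
Byte at offset 13: 0xF2 = 11110010 → 4-byte char (#6). Advance 4.
Byte at offset 17: 0xE2 = 11100010 → 3-byte char (#7). Advance 3.
Byte at offset 20: 0xE6 = 11100110 → 3-byte char (#8). Advance 3.
Reached end at offset 23 after 8 code points.

8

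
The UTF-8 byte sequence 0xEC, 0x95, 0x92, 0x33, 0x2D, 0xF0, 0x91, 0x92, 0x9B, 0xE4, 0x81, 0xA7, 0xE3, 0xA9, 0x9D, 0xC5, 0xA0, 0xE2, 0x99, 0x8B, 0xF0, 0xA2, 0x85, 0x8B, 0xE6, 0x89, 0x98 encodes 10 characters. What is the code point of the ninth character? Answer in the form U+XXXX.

Offset 0: leading byte 0xEC = 11101100 → 3-byte char #1 = EC 95 92.
Offset 3: leading byte 0x33 = 00110011 → 1-byte char #2 = 33.
Offset 4: leading byte 0x2D = 00101101 → 1-byte char #3 = 2D.
Offset 5: leading byte 0xF0 = 11110000 → 4-byte char #4 = F0 91 92 9B.
Offset 9: leading byte 0xE4 = 11100100 → 3-byte char #5 = E4 81 A7.
Offset 12: leading byte 0xE3 = 11100011 → 3-byte char #6 = E3 A9 9D.
Offset 15: leading byte 0xC5 = 11000101 → 2-byte char #7 = C5 A0.
Offset 17: leading byte 0xE2 = 11100010 → 3-byte char #8 = E2 99 8B.
Offset 20: leading byte 0xF0 = 11110000 → 4-byte char #9 = F0 A2 85 8B.
Leading byte 0xF0 = 11110000 matches 11110xxx → 4-byte sequence.
Byte 1: 0xF0 = 11110000, payload 000 (3 bits).
Byte 2: 0xA2 = 10100010 (10xxxxxx ✓), payload 100010.
Byte 3: 0x85 = 10000101 (10xxxxxx ✓), payload 000101.
Byte 4: 0x8B = 10001011 (10xxxxxx ✓), payload 001011.
Concatenate: 000100010000101001011 = 0x2214B (21 bits → U+2214B).

U+2214B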